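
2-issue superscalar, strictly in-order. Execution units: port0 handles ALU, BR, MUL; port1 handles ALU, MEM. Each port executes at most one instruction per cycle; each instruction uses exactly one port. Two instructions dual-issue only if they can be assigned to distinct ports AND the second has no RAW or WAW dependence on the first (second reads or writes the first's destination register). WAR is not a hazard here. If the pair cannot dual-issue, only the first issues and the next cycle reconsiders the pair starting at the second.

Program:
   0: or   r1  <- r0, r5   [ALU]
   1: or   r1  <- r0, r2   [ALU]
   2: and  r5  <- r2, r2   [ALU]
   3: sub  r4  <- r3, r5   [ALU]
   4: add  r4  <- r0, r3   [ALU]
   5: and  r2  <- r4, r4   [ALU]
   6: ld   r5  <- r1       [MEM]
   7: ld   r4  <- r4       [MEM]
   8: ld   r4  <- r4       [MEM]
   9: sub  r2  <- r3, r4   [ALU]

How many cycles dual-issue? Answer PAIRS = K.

#0 head=0: or i0 WAW r1
#1 head=1: or;and i1,i2 2-wide
#2 head=3: sub i3 WAW r4
#3 head=4: add i4 RAW r4
#4 head=5: and;ld i5,i6 2-wide
#5 head=7: ld i7 no-port MEM/MEM
#6 head=8: ld i8 RAW r4
#7 head=9: sub i9 tail

PAIRS = 2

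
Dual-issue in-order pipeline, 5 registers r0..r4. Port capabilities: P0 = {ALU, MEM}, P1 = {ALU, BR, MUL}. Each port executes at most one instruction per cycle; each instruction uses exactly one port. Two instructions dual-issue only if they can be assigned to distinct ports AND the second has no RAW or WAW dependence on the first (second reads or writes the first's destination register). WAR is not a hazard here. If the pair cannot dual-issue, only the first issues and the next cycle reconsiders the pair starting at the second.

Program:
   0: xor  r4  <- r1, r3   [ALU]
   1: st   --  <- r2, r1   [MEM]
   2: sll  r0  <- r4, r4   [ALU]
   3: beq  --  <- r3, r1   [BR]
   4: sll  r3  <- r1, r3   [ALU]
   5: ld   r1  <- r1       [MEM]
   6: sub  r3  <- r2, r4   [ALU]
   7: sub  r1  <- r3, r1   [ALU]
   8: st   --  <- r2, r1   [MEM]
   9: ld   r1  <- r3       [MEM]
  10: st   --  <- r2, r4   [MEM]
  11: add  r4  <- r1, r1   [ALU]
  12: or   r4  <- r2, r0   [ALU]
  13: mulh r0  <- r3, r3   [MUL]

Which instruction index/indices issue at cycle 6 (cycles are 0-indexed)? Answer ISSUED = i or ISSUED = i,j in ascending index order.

t=0 i0&i1:xor st ; pair
t=1 i2&i3:sll beq ; pair
t=2 i4&i5:sll ld ; pair
t=3 i6:sub ; RAW r3
t=4 i7:sub ; RAW r1
t=5 i8:st ; no-port MEM/MEM
t=6 i9:ld ; no-port MEM/MEM
t=7 i10&i11:st add ; pair
t=8 i12&i13:or mulh ; pair

ISSUED = 9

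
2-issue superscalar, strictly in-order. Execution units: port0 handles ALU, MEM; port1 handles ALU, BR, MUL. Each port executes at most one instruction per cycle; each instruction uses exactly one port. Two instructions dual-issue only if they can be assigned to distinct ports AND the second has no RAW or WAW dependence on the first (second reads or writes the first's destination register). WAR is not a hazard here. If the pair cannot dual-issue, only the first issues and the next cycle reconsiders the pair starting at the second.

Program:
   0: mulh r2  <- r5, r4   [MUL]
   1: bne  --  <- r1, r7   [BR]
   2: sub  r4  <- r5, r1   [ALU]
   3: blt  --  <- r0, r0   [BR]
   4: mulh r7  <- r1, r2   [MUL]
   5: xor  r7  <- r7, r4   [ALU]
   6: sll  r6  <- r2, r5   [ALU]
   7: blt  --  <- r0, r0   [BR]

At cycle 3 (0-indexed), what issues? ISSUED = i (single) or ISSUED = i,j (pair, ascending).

  cy0 -> i0 (mulh.MUL) no-port MUL/BR
  cy1 -> i1+i2 (bne.BR+sub.ALU) dual
  cy2 -> i3 (blt.BR) no-port BR/MUL
  cy3 -> i4 (mulh.MUL) RAW+WAW r7
  cy4 -> i5+i6 (xor.ALU+sll.ALU) dual
  cy5 -> i7 (blt.BR) tail

ISSUED = 4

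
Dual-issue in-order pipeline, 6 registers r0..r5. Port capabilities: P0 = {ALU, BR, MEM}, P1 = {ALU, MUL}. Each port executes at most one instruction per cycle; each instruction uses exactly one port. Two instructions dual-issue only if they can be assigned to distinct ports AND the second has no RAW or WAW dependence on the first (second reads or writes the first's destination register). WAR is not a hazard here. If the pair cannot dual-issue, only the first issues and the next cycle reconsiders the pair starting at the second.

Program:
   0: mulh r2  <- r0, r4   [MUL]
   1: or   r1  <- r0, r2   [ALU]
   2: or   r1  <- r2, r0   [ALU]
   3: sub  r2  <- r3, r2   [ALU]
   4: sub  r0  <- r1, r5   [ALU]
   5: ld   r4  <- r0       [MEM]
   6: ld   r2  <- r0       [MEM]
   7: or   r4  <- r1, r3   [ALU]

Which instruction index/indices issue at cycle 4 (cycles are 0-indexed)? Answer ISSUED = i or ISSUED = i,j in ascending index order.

t=0 i0:mulh ; RAW r2
t=1 i1:or ; WAW r1
t=2 i2+i3:or sub ; pair
t=3 i4:sub ; RAW r0
t=4 i5:ld ; no-port MEM/MEM
t=5 i6+i7:ld or ; pair

ISSUED = 5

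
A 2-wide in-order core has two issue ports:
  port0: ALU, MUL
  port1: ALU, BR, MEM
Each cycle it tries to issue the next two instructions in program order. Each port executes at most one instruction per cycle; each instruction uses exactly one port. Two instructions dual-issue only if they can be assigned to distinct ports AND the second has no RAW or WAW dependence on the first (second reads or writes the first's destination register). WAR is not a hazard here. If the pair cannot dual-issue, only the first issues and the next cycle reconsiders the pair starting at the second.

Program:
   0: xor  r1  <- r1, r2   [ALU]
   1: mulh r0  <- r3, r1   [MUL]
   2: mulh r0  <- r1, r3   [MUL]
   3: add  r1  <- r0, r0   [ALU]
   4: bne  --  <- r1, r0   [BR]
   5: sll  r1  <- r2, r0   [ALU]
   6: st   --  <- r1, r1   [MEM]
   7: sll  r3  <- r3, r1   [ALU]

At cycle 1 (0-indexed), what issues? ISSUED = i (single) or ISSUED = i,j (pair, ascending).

ISSUED = 1

[0] i0  xor.ALU  -- RAW r1
[1] i1  mulh.MUL  -- no-port MUL/MUL
[2] i2  mulh.MUL  -- RAW r0
[3] i3  add.ALU  -- RAW r1
[4] i4,i5  bne.BR sll.ALU  -- pair
[5] i6,i7  st.MEM sll.ALU  -- pair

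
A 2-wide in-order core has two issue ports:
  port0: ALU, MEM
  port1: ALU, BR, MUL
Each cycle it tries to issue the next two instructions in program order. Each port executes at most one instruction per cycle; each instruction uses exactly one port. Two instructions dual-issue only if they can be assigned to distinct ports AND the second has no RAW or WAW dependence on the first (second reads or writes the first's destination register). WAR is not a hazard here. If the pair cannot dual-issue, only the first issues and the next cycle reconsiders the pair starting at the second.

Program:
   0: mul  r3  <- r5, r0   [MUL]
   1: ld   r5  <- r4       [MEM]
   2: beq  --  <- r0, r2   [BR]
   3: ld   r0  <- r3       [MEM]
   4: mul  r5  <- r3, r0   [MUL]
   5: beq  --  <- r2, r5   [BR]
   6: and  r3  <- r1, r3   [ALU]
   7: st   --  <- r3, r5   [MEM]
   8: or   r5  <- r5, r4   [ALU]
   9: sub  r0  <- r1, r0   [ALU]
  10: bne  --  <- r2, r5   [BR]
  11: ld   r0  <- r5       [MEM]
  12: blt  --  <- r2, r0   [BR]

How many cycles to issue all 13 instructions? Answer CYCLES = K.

#0 head=0: mul.MUL/ld.MEM i0/i1 dual
#1 head=2: beq.BR/ld.MEM i2/i3 dual
#2 head=4: mul.MUL i4 no-port MUL/BR
#3 head=5: beq.BR/and.ALU i5/i6 dual
#4 head=7: st.MEM/or.ALU i7/i8 dual
#5 head=9: sub.ALU/bne.BR i9/i10 dual
#6 head=11: ld.MEM i11 RAW r0
#7 head=12: blt.BR i12 tail

CYCLES = 8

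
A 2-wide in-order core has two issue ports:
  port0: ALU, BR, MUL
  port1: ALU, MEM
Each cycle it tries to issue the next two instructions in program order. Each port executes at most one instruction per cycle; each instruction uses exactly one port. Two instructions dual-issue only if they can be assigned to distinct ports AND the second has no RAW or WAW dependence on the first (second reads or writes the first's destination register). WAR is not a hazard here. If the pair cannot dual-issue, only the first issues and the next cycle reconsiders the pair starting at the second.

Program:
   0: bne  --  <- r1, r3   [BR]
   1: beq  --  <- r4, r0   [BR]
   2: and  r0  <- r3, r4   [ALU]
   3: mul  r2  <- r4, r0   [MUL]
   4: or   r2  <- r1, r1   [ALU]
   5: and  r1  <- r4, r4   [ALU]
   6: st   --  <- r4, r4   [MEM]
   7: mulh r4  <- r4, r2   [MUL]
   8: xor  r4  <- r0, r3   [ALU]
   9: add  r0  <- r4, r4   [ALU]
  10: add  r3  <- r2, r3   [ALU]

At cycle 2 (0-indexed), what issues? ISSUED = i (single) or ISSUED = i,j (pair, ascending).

ISSUED = 3

#0 head=0: bne.BR i0 no-port BR/BR
#1 head=1: beq.BR+and.ALU i1,i2 2-wide
#2 head=3: mul.MUL i3 WAW r2
#3 head=4: or.ALU+and.ALU i4,i5 2-wide
#4 head=6: st.MEM+mulh.MUL i6,i7 2-wide
#5 head=8: xor.ALU i8 RAW r4
#6 head=9: add.ALU+add.ALU i9,i10 2-wide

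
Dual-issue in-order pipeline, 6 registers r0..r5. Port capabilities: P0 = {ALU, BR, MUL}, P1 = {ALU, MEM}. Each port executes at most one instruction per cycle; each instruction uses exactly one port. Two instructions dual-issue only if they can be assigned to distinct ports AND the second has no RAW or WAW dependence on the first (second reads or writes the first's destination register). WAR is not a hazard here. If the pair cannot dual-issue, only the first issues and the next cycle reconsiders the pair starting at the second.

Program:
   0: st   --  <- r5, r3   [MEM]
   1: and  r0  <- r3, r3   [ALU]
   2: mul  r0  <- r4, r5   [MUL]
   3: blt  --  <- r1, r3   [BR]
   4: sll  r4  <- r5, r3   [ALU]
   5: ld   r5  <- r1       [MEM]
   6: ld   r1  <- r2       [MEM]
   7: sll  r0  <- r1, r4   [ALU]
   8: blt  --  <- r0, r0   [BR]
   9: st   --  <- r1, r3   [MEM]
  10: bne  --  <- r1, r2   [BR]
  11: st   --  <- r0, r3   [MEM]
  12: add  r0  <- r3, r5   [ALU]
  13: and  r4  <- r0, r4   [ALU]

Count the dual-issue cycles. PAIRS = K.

PAIRS = 4

t=0 i0&i1:st+and ; 2-wide
t=1 i2:mul ; no-port MUL/BR
t=2 i3&i4:blt+sll ; 2-wide
t=3 i5:ld ; no-port MEM/MEM
t=4 i6:ld ; RAW r1
t=5 i7:sll ; RAW r0
t=6 i8&i9:blt+st ; 2-wide
t=7 i10&i11:bne+st ; 2-wide
t=8 i12:add ; RAW r0
t=9 i13:and ; tail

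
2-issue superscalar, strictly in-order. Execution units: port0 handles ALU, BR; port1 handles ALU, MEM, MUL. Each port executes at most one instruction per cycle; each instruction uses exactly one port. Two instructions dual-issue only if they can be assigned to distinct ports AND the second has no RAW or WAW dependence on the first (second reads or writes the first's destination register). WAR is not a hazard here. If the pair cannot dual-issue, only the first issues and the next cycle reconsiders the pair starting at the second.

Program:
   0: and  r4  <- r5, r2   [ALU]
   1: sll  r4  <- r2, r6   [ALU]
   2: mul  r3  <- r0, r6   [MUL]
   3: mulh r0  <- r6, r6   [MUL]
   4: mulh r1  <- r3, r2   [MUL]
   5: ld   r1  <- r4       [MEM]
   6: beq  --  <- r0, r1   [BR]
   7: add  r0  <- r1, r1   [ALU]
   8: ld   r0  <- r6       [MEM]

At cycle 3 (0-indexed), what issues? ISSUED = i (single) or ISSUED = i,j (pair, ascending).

[0] i0  and.ALU  -- WAW r4
[1] i1/i2  sll.ALU mul.MUL  -- pair
[2] i3  mulh.MUL  -- no-port MUL/MUL
[3] i4  mulh.MUL  -- no-port MUL/MEM
[4] i5  ld.MEM  -- RAW r1
[5] i6/i7  beq.BR add.ALU  -- pair
[6] i8  ld.MEM  -- tail

ISSUED = 4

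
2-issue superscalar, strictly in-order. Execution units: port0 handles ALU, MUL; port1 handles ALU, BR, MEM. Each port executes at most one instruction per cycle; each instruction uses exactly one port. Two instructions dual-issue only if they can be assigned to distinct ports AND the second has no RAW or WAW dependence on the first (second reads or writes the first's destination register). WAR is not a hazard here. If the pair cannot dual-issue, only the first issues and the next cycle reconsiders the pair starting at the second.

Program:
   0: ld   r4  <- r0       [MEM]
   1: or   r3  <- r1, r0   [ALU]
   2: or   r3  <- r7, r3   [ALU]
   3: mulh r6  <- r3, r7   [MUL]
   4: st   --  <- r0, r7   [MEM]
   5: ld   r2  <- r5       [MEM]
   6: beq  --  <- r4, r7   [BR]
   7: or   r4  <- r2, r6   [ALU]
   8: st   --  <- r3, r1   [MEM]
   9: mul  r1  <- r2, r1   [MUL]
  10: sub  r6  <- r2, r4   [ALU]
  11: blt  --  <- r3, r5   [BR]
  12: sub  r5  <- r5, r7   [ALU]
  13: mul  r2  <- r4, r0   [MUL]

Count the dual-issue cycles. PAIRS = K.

t=0 i0,i1:ld.MEM;or.ALU ; pair
t=1 i2:or.ALU ; RAW r3
t=2 i3,i4:mulh.MUL;st.MEM ; pair
t=3 i5:ld.MEM ; no-port MEM/BR
t=4 i6,i7:beq.BR;or.ALU ; pair
t=5 i8,i9:st.MEM;mul.MUL ; pair
t=6 i10,i11:sub.ALU;blt.BR ; pair
t=7 i12,i13:sub.ALU;mul.MUL ; pair

PAIRS = 6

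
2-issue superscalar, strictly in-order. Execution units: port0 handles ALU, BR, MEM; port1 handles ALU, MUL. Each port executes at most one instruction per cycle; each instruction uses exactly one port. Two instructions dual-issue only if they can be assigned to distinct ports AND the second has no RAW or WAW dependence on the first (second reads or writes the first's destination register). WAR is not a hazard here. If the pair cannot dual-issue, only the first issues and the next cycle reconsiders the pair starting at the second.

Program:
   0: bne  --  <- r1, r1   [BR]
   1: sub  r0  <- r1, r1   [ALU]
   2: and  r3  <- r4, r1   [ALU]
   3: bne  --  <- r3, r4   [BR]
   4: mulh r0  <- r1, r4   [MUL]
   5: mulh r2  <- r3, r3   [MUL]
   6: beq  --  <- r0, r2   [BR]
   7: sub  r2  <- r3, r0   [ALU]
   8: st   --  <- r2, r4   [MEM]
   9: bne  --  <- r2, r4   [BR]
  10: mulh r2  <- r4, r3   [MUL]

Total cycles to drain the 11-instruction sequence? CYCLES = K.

  cy0 -> i0/i1 (bne.BR;sub.ALU) pair
  cy1 -> i2 (and.ALU) RAW r3
  cy2 -> i3/i4 (bne.BR;mulh.MUL) pair
  cy3 -> i5 (mulh.MUL) RAW r2
  cy4 -> i6/i7 (beq.BR;sub.ALU) pair
  cy5 -> i8 (st.MEM) no-port MEM/BR
  cy6 -> i9/i10 (bne.BR;mulh.MUL) pair

CYCLES = 7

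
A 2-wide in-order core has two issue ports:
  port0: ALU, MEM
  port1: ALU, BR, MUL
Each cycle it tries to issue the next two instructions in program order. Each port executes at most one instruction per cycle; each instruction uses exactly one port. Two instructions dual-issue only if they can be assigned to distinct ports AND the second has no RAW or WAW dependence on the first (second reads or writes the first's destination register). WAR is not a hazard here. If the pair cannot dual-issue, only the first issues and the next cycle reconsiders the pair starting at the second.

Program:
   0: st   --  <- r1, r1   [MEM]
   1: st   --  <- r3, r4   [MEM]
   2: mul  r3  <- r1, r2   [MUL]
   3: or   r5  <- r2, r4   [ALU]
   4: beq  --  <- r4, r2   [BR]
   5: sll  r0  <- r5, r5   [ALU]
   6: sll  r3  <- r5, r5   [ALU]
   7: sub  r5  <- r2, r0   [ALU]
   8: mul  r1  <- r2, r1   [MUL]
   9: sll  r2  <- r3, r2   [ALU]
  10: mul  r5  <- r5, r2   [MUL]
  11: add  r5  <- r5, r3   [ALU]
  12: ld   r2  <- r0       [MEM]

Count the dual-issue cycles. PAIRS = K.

#0 head=0: st.MEM i0 no-port MEM/MEM
#1 head=1: st.MEM+mul.MUL i1+i2 dual
#2 head=3: or.ALU+beq.BR i3+i4 dual
#3 head=5: sll.ALU+sll.ALU i5+i6 dual
#4 head=7: sub.ALU+mul.MUL i7+i8 dual
#5 head=9: sll.ALU i9 RAW r2
#6 head=10: mul.MUL i10 RAW+WAW r5
#7 head=11: add.ALU+ld.MEM i11+i12 dual

PAIRS = 5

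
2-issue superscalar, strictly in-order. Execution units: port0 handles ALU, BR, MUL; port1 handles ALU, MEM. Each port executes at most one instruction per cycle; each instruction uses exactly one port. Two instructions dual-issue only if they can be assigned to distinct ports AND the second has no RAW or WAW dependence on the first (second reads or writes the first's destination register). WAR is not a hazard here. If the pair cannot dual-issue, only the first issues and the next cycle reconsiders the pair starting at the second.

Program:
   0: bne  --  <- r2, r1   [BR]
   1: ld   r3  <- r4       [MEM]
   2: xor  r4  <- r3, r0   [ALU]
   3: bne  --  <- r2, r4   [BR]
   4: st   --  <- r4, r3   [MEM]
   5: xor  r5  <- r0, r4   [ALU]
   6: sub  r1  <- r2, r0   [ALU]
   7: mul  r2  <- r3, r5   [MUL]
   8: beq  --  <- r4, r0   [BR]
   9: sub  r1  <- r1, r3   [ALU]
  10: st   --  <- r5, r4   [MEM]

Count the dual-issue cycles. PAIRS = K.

t=0 i0&i1:bne.BR ld.MEM ; dual
t=1 i2:xor.ALU ; RAW r4
t=2 i3&i4:bne.BR st.MEM ; dual
t=3 i5&i6:xor.ALU sub.ALU ; dual
t=4 i7:mul.MUL ; no-port MUL/BR
t=5 i8&i9:beq.BR sub.ALU ; dual
t=6 i10:st.MEM ; tail

PAIRS = 4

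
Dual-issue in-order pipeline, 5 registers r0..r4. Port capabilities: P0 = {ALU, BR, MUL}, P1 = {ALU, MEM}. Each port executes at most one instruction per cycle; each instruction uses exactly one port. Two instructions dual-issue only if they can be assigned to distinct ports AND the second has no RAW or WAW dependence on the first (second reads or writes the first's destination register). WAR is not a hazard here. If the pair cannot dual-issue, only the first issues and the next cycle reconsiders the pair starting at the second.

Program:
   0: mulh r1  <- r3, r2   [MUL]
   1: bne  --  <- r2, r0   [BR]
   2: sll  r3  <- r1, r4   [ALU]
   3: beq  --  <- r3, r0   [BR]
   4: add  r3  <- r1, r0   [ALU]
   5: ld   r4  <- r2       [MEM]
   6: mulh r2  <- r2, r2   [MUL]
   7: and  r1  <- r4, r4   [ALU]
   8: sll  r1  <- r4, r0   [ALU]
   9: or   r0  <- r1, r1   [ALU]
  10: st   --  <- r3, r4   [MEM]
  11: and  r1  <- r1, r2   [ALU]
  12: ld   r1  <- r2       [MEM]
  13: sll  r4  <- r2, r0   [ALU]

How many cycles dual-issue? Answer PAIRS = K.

PAIRS = 5

[0] i0  mulh.MUL  -- no-port MUL/BR
[1] i1&i2  bne.BR;sll.ALU  -- pair
[2] i3&i4  beq.BR;add.ALU  -- pair
[3] i5&i6  ld.MEM;mulh.MUL  -- pair
[4] i7  and.ALU  -- WAW r1
[5] i8  sll.ALU  -- RAW r1
[6] i9&i10  or.ALU;st.MEM  -- pair
[7] i11  and.ALU  -- WAW r1
[8] i12&i13  ld.MEM;sll.ALU  -- pair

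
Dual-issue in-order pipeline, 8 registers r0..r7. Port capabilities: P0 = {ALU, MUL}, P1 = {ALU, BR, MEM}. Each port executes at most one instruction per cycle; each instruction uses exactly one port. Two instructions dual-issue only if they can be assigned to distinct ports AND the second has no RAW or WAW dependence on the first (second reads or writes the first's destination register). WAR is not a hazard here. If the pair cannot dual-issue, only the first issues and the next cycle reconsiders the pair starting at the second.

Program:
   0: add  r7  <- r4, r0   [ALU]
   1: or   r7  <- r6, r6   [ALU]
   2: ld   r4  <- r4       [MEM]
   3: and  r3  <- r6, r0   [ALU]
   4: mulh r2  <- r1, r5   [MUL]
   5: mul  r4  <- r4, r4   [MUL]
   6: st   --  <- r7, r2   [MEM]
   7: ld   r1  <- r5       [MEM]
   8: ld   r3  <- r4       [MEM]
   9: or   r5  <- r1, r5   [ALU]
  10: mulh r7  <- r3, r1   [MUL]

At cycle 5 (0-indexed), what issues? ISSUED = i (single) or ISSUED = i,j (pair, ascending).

ISSUED = 8,9

c0: i0 add  WAW r7
c1: i1/i2 or ld  pair
c2: i3/i4 and mulh  pair
c3: i5/i6 mul st  pair
c4: i7 ld  no-port MEM/MEM
c5: i8/i9 ld or  pair
c6: i10 mulh  tail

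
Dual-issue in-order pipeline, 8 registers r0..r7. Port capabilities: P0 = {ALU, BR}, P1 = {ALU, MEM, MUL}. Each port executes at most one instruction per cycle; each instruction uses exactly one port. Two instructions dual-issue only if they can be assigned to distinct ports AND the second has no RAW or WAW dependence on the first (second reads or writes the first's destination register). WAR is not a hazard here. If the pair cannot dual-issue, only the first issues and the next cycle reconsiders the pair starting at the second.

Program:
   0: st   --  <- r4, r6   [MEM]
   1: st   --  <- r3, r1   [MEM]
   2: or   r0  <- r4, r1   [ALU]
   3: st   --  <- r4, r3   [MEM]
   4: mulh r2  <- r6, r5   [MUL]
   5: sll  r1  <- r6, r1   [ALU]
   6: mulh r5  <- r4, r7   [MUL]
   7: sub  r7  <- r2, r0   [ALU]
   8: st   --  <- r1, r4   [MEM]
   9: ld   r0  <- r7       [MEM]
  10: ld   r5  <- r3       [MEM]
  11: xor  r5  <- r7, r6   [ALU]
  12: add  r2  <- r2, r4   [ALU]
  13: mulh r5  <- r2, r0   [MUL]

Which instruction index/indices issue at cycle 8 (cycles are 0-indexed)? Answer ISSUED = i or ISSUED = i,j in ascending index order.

ISSUED = 11,12

c0: i0 st.MEM  no-port MEM/MEM
c1: i1/i2 st.MEM;or.ALU  dual
c2: i3 st.MEM  no-port MEM/MUL
c3: i4/i5 mulh.MUL;sll.ALU  dual
c4: i6/i7 mulh.MUL;sub.ALU  dual
c5: i8 st.MEM  no-port MEM/MEM
c6: i9 ld.MEM  no-port MEM/MEM
c7: i10 ld.MEM  WAW r5
c8: i11/i12 xor.ALU;add.ALU  dual
c9: i13 mulh.MUL  tail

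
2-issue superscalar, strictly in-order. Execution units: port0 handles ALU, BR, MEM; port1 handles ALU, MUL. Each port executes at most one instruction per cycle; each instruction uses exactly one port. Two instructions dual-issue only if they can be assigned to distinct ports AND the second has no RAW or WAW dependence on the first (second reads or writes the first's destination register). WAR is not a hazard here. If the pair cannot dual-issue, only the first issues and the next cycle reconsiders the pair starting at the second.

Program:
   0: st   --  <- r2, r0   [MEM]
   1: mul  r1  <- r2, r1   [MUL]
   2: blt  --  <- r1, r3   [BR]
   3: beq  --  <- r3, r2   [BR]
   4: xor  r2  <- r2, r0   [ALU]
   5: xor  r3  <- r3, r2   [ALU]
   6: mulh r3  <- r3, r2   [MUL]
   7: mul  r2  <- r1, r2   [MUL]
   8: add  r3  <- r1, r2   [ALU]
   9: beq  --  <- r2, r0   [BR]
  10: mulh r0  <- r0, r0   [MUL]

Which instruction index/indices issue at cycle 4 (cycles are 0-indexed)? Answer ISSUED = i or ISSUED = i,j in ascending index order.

[0] i0/i1  st+mul  -- dual
[1] i2  blt  -- no-port BR/BR
[2] i3/i4  beq+xor  -- dual
[3] i5  xor  -- RAW+WAW r3
[4] i6  mulh  -- no-port MUL/MUL
[5] i7  mul  -- RAW r2
[6] i8/i9  add+beq  -- dual
[7] i10  mulh  -- tail

ISSUED = 6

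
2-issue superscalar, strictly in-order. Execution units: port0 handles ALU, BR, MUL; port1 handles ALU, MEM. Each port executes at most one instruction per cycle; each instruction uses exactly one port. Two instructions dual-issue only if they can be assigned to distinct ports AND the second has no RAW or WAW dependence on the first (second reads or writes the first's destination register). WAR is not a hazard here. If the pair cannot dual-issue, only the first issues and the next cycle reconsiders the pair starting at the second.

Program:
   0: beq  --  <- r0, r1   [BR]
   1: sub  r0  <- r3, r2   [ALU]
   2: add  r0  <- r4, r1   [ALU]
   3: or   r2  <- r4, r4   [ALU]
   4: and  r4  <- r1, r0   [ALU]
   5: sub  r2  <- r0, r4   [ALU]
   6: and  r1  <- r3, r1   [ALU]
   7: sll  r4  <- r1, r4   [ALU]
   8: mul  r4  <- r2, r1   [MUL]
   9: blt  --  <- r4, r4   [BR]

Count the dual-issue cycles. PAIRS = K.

c0: i0+i1 beq.BR;sub.ALU  pair
c1: i2+i3 add.ALU;or.ALU  pair
c2: i4 and.ALU  RAW r4
c3: i5+i6 sub.ALU;and.ALU  pair
c4: i7 sll.ALU  WAW r4
c5: i8 mul.MUL  no-port MUL/BR
c6: i9 blt.BR  tail

PAIRS = 3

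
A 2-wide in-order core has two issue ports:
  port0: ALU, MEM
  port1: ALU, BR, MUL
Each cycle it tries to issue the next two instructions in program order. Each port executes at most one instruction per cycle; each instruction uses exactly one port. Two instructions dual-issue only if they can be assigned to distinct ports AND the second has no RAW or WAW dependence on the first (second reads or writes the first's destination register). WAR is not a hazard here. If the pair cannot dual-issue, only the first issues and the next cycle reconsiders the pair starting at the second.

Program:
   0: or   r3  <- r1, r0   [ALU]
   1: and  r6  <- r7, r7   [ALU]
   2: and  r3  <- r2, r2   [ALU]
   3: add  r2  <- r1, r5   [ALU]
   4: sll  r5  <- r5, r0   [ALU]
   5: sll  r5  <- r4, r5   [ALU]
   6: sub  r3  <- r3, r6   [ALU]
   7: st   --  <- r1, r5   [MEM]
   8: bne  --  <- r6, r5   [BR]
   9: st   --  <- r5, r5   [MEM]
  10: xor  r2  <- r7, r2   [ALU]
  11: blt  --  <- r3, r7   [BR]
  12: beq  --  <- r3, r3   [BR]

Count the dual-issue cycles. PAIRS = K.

PAIRS = 5

[0] i0/i1  or.ALU/and.ALU  -- 2-wide
[1] i2/i3  and.ALU/add.ALU  -- 2-wide
[2] i4  sll.ALU  -- RAW+WAW r5
[3] i5/i6  sll.ALU/sub.ALU  -- 2-wide
[4] i7/i8  st.MEM/bne.BR  -- 2-wide
[5] i9/i10  st.MEM/xor.ALU  -- 2-wide
[6] i11  blt.BR  -- no-port BR/BR
[7] i12  beq.BR  -- tail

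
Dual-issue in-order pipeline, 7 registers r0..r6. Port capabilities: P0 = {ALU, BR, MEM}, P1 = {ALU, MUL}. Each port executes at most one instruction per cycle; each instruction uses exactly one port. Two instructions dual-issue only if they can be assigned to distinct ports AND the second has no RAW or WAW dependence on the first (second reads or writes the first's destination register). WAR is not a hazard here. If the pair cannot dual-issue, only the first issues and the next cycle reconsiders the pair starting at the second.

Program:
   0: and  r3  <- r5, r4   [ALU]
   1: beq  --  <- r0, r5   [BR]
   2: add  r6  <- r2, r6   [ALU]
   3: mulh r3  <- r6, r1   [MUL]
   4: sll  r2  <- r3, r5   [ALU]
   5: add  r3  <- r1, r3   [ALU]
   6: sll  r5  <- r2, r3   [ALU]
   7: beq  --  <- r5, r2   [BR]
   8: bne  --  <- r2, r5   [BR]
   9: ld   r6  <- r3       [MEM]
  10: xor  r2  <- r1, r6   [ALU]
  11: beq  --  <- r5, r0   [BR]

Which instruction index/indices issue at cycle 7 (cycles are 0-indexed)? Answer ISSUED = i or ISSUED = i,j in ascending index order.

ISSUED = 9

#0 head=0: and beq i0/i1 pair
#1 head=2: add i2 RAW r6
#2 head=3: mulh i3 RAW r3
#3 head=4: sll add i4/i5 pair
#4 head=6: sll i6 RAW r5
#5 head=7: beq i7 no-port BR/BR
#6 head=8: bne i8 no-port BR/MEM
#7 head=9: ld i9 RAW r6
#8 head=10: xor beq i10/i11 pair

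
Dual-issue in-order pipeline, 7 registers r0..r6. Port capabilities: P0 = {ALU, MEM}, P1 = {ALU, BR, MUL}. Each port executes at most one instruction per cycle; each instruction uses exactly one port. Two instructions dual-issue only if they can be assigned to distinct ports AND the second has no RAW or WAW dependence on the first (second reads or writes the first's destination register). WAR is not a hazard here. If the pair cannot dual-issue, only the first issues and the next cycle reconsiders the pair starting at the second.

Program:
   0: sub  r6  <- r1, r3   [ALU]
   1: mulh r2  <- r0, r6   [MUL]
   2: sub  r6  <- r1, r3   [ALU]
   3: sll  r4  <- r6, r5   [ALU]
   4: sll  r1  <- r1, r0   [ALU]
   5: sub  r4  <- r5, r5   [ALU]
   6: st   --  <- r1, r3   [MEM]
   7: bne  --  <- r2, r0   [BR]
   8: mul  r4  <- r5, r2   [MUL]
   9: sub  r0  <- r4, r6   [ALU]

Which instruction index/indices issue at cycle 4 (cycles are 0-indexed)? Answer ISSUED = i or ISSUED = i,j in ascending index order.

0. sub @i0  | RAW r6
1. mulh/sub @i1+i2  | pair
2. sll/sll @i3+i4  | pair
3. sub/st @i5+i6  | pair
4. bne @i7  | no-port BR/MUL
5. mul @i8  | RAW r4
6. sub @i9  | tail

ISSUED = 7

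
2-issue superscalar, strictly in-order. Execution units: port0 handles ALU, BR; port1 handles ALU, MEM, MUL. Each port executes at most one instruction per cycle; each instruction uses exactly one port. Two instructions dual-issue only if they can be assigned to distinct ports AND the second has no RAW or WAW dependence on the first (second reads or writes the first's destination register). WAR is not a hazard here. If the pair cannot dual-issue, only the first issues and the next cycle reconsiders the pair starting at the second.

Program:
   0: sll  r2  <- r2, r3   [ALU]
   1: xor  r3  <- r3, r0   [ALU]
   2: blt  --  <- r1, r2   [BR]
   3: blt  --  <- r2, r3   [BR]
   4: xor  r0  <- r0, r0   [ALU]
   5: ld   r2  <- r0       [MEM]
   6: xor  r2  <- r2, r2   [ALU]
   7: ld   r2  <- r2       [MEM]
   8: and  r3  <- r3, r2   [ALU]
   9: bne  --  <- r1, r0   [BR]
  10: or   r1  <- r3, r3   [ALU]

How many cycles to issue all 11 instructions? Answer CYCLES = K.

CYCLES = 8

[0] i0,i1  sll.ALU+xor.ALU  -- pair
[1] i2  blt.BR  -- no-port BR/BR
[2] i3,i4  blt.BR+xor.ALU  -- pair
[3] i5  ld.MEM  -- RAW+WAW r2
[4] i6  xor.ALU  -- RAW+WAW r2
[5] i7  ld.MEM  -- RAW r2
[6] i8,i9  and.ALU+bne.BR  -- pair
[7] i10  or.ALU  -- tail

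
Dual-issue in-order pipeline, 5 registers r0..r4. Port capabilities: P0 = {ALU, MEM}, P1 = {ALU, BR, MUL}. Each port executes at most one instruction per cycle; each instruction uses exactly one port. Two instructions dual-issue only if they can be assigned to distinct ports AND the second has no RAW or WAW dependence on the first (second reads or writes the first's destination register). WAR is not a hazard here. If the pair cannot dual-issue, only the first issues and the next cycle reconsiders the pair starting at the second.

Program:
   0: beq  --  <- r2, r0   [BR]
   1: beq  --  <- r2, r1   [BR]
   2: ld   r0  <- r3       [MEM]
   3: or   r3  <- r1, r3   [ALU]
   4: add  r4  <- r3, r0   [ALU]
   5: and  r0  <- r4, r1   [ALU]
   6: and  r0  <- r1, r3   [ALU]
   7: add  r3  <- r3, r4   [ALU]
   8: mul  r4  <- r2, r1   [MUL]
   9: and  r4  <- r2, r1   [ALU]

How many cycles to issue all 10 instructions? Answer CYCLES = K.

c0: i0 beq  no-port BR/BR
c1: i1+i2 beq+ld  2-wide
c2: i3 or  RAW r3
c3: i4 add  RAW r4
c4: i5 and  WAW r0
c5: i6+i7 and+add  2-wide
c6: i8 mul  WAW r4
c7: i9 and  tail

CYCLES = 8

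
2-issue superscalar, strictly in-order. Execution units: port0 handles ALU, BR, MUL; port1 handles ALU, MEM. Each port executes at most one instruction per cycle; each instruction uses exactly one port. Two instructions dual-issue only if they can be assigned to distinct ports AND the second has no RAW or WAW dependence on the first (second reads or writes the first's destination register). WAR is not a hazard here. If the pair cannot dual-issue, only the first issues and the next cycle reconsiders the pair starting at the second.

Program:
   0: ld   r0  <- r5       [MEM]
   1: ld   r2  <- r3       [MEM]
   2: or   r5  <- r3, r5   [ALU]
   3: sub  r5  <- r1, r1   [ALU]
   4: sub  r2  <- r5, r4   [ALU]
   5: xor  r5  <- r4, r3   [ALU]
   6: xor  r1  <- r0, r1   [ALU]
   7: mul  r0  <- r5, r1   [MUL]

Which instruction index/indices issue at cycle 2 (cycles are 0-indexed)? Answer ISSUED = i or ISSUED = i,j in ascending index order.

ISSUED = 3

t=0 i0:ld.MEM ; no-port MEM/MEM
t=1 i1/i2:ld.MEM or.ALU ; dual
t=2 i3:sub.ALU ; RAW r5
t=3 i4/i5:sub.ALU xor.ALU ; dual
t=4 i6:xor.ALU ; RAW r1
t=5 i7:mul.MUL ; tail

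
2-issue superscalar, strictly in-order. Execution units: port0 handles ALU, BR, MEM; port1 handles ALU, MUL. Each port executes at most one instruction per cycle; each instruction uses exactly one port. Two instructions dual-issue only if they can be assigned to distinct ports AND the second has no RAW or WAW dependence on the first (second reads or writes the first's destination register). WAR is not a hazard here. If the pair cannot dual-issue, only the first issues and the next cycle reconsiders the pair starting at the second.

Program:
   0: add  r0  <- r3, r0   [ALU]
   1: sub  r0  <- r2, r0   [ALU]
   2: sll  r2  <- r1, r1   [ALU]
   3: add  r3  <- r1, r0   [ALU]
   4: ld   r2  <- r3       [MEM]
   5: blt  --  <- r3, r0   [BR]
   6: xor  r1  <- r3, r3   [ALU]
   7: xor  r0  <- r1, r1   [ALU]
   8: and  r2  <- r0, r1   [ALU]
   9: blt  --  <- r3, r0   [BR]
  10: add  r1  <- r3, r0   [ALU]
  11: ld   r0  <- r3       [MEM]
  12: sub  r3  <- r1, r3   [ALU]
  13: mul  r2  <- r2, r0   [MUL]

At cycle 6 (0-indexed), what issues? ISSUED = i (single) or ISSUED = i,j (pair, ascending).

t=0 i0:add.ALU ; RAW+WAW r0
t=1 i1,i2:sub.ALU;sll.ALU ; 2-wide
t=2 i3:add.ALU ; RAW r3
t=3 i4:ld.MEM ; no-port MEM/BR
t=4 i5,i6:blt.BR;xor.ALU ; 2-wide
t=5 i7:xor.ALU ; RAW r0
t=6 i8,i9:and.ALU;blt.BR ; 2-wide
t=7 i10,i11:add.ALU;ld.MEM ; 2-wide
t=8 i12,i13:sub.ALU;mul.MUL ; 2-wide

ISSUED = 8,9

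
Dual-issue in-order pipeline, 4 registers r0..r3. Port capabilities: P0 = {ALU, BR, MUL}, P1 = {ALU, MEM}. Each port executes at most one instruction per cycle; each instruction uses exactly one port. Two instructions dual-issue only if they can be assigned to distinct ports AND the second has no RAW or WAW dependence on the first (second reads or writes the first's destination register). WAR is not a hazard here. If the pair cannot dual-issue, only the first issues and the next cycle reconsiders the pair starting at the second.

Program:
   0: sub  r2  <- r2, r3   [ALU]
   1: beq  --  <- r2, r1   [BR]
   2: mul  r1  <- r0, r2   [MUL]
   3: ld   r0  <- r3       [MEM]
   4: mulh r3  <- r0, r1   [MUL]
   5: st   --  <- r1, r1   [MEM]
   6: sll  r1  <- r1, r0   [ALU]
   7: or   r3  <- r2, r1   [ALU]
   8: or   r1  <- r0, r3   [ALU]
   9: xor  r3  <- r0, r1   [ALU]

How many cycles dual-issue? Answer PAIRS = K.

0. sub.ALU @i0  | RAW r2
1. beq.BR @i1  | no-port BR/MUL
2. mul.MUL;ld.MEM @i2,i3  | dual
3. mulh.MUL;st.MEM @i4,i5  | dual
4. sll.ALU @i6  | RAW r1
5. or.ALU @i7  | RAW r3
6. or.ALU @i8  | RAW r1
7. xor.ALU @i9  | tail

PAIRS = 2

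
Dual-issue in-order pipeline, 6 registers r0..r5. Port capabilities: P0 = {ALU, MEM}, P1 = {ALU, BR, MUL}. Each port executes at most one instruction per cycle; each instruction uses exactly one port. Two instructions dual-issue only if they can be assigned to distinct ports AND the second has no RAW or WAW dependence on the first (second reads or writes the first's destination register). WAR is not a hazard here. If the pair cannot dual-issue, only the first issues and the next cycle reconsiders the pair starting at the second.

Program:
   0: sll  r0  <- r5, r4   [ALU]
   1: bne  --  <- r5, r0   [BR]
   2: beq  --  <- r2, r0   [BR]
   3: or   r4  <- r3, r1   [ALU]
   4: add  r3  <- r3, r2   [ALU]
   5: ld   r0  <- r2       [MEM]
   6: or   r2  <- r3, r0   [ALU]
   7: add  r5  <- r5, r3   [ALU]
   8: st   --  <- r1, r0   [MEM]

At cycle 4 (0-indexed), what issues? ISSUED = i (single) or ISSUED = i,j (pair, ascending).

ISSUED = 6,7

#0 head=0: sll i0 RAW r0
#1 head=1: bne i1 no-port BR/BR
#2 head=2: beq or i2+i3 pair
#3 head=4: add ld i4+i5 pair
#4 head=6: or add i6+i7 pair
#5 head=8: st i8 tail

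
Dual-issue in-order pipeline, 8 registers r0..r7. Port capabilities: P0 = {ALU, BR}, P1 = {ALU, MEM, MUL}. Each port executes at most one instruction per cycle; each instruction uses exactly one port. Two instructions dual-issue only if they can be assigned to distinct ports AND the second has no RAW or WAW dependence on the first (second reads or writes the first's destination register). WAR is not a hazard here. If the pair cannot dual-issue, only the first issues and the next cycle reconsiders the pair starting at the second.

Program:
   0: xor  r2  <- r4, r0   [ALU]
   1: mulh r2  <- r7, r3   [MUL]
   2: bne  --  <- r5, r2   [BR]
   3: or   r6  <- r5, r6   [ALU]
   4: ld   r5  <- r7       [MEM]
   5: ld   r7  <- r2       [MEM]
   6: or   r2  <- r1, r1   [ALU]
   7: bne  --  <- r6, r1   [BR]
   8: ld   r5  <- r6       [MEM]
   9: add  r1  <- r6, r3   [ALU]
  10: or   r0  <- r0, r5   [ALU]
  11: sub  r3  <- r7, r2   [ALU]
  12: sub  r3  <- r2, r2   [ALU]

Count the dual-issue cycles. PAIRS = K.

PAIRS = 4

[0] i0  xor  -- WAW r2
[1] i1  mulh  -- RAW r2
[2] i2,i3  bne/or  -- dual
[3] i4  ld  -- no-port MEM/MEM
[4] i5,i6  ld/or  -- dual
[5] i7,i8  bne/ld  -- dual
[6] i9,i10  add/or  -- dual
[7] i11  sub  -- WAW r3
[8] i12  sub  -- tail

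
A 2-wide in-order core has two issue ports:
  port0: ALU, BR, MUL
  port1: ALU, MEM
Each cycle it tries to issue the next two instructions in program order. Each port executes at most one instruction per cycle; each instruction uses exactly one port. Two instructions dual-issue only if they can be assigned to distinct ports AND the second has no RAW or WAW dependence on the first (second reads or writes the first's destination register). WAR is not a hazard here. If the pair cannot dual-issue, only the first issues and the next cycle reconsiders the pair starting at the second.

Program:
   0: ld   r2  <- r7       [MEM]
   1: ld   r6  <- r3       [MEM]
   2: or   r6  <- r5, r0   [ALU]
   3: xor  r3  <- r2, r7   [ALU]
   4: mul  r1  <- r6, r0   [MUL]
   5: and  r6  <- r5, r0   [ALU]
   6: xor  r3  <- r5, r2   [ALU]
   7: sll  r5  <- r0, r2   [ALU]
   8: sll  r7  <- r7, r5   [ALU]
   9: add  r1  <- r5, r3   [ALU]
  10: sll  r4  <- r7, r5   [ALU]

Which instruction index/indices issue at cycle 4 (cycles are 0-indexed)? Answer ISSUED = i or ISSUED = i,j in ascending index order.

#0 head=0: ld.MEM i0 no-port MEM/MEM
#1 head=1: ld.MEM i1 WAW r6
#2 head=2: or.ALU xor.ALU i2,i3 2-wide
#3 head=4: mul.MUL and.ALU i4,i5 2-wide
#4 head=6: xor.ALU sll.ALU i6,i7 2-wide
#5 head=8: sll.ALU add.ALU i8,i9 2-wide
#6 head=10: sll.ALU i10 tail

ISSUED = 6,7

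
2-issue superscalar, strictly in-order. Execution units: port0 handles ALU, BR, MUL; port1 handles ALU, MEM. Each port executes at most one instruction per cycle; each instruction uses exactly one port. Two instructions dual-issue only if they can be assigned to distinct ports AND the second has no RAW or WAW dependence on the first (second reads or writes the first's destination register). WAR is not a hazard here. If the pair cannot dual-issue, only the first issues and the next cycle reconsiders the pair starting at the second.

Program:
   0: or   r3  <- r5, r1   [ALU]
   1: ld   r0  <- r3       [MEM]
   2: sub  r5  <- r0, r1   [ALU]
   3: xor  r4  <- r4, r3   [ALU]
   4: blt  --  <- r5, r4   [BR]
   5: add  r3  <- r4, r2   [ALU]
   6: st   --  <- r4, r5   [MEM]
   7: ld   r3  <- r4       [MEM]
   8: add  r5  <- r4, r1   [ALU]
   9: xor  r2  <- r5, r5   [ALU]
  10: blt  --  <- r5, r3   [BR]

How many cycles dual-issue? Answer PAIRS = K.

[0] i0  or.ALU  -- RAW r3
[1] i1  ld.MEM  -- RAW r0
[2] i2,i3  sub.ALU+xor.ALU  -- dual
[3] i4,i5  blt.BR+add.ALU  -- dual
[4] i6  st.MEM  -- no-port MEM/MEM
[5] i7,i8  ld.MEM+add.ALU  -- dual
[6] i9,i10  xor.ALU+blt.BR  -- dual

PAIRS = 4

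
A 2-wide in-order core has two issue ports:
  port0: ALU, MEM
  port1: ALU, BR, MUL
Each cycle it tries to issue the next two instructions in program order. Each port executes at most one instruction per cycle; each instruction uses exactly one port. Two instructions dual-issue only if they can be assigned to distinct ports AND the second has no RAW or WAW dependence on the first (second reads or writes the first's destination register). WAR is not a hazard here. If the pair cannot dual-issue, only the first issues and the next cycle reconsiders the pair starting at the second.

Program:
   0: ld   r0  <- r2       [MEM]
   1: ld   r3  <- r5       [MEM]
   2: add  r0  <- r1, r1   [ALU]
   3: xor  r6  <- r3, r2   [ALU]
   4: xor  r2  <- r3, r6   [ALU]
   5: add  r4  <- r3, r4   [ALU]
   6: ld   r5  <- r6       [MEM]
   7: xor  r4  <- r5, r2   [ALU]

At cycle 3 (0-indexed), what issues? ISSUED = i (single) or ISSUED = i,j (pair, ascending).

0. ld @i0  | no-port MEM/MEM
1. ld add @i1&i2  | pair
2. xor @i3  | RAW r6
3. xor add @i4&i5  | pair
4. ld @i6  | RAW r5
5. xor @i7  | tail

ISSUED = 4,5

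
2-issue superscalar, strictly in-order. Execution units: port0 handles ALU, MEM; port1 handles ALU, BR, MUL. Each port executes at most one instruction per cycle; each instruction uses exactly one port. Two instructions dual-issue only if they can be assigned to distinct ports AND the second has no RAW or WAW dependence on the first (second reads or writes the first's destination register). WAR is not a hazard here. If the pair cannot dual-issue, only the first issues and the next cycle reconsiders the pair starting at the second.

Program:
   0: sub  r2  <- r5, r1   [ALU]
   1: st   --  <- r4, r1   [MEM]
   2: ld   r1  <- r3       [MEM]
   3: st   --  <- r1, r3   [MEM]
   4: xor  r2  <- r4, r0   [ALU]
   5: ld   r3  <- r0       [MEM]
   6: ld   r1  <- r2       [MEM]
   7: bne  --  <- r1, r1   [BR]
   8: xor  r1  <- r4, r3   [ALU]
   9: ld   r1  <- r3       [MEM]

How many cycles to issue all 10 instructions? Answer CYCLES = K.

#0 head=0: sub.ALU st.MEM i0,i1 dual
#1 head=2: ld.MEM i2 no-port MEM/MEM
#2 head=3: st.MEM xor.ALU i3,i4 dual
#3 head=5: ld.MEM i5 no-port MEM/MEM
#4 head=6: ld.MEM i6 RAW r1
#5 head=7: bne.BR xor.ALU i7,i8 dual
#6 head=9: ld.MEM i9 tail

CYCLES = 7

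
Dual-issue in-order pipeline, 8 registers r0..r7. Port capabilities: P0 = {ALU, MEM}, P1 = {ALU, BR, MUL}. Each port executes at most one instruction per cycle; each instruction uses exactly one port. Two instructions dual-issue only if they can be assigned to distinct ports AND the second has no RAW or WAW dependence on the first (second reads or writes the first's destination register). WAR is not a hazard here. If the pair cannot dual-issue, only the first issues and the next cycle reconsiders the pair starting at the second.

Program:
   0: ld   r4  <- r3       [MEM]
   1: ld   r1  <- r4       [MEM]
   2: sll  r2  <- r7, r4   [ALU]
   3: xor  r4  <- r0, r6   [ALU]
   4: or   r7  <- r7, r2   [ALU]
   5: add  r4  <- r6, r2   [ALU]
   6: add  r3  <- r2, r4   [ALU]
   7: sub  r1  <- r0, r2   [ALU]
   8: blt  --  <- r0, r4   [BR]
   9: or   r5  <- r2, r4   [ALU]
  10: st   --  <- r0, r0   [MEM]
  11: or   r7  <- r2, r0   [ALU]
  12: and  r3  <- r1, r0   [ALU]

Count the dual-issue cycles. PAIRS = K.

PAIRS = 5

t=0 i0:ld.MEM ; no-port MEM/MEM
t=1 i1&i2:ld.MEM sll.ALU ; 2-wide
t=2 i3&i4:xor.ALU or.ALU ; 2-wide
t=3 i5:add.ALU ; RAW r4
t=4 i6&i7:add.ALU sub.ALU ; 2-wide
t=5 i8&i9:blt.BR or.ALU ; 2-wide
t=6 i10&i11:st.MEM or.ALU ; 2-wide
t=7 i12:and.ALU ; tail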